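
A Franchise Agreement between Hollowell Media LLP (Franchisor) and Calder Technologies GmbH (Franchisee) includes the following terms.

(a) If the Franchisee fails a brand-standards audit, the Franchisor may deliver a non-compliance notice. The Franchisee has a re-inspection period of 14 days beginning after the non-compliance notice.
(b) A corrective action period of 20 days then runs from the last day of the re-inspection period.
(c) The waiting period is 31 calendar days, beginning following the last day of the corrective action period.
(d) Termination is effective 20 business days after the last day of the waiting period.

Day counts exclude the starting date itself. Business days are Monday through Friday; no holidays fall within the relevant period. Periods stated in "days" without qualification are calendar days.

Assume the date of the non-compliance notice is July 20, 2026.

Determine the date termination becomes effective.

October 21, 2026

The last day of the re-inspection period: 14 calendar days after July 20, 2026 is August 3, 2026.
Adding 20 calendar days to August 3, 2026 gives August 23, 2026, which is the last day of the corrective action period.
The last day of the waiting period: 31 calendar days after August 23, 2026 is September 23, 2026.
From Wednesday, September 23, 2026, 20 business days (Sep 24, Sep 25, Sep 28, Sep 29, …, Oct 19, Oct 20, Oct 21, skipping weekends) brings us to Wednesday, October 21, 2026, which is the date termination becomes effective.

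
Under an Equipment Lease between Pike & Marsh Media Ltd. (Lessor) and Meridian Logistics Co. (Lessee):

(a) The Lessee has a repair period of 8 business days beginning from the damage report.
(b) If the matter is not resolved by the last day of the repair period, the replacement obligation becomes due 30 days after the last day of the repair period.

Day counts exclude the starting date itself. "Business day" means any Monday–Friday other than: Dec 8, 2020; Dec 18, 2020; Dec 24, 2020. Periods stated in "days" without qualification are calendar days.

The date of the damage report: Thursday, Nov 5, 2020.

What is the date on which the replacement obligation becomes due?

Dec 17, 2020

From Thursday, Nov 5, 2020, 8 business days (Nov 6, Nov 9, Nov 10, Nov 11, Nov 12, Nov 13, Nov 16, Nov 17, skipping weekends) brings us to Tuesday, Nov 17, 2020, which is the last day of the repair period.
Adding 30 calendar days to Nov 17, 2020 gives Dec 17, 2020, which is the date on which the replacement obligation becomes due.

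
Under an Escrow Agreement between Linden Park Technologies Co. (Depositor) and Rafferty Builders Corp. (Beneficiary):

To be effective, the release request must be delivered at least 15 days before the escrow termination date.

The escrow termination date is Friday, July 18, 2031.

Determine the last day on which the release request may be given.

July 3, 2031

Counting back 15 calendar days from July 18, 2031 gives July 3, 2031.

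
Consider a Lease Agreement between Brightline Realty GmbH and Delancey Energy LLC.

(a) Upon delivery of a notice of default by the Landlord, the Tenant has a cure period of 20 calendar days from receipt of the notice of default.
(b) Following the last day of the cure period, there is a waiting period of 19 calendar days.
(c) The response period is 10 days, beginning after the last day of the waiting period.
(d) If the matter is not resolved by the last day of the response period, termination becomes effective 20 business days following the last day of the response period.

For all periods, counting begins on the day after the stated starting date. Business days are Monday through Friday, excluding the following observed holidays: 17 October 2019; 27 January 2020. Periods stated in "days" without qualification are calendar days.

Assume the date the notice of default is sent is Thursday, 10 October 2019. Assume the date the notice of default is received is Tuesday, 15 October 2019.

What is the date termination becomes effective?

The last day of the cure period: 20 calendar days after 15 October 2019 is 4 November 2019.
The last day of the waiting period: 19 calendar days after 4 November 2019 is 23 November 2019.
Adding 10 calendar days to 23 November 2019 gives 3 December 2019, which is the last day of the response period.
The date termination becomes effective: counting 20 business days from Tuesday, 3 December 2019 (Dec 4, Dec 5, Dec 6, Dec 9, …, Dec 27, Dec 30, Dec 31, skipping weekends) reaches Tuesday, 31 December 2019.

31 December 2019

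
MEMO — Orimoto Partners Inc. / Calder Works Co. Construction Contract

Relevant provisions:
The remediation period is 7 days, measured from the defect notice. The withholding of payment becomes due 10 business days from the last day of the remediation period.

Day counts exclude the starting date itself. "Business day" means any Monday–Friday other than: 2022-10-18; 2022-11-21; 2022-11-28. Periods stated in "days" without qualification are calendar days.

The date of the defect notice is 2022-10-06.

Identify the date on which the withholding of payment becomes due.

The last day of the remediation period: 2022-10-06 + 7 days = 2022-10-13.
The date on which the withholding of payment becomes due: 10 business days after Thursday, 2022-10-13, skipping weekends and the listed holiday on Oct 18 — Oct 14, Oct 17, Oct 19, Oct 20, Oct 21, Oct 24, Oct 25, Oct 26, Oct 27, Oct 28 — lands on Friday, 2022-10-28.

2022-10-28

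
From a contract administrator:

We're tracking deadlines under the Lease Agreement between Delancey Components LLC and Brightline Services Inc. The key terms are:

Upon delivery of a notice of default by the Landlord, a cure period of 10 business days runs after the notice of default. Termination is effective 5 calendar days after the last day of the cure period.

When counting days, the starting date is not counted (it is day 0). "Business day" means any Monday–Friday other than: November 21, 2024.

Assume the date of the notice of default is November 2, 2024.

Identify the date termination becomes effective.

The last day of the cure period: 10 business days after Saturday, November 2, 2024, skipping weekends — Nov 4, Nov 5, Nov 6, Nov 7, Nov 8, Nov 11, Nov 12, Nov 13, Nov 14, Nov 15 — lands on Friday, November 15, 2024.
The date termination becomes effective: November 15, 2024 + 5 days = November 20, 2024.

November 20, 2024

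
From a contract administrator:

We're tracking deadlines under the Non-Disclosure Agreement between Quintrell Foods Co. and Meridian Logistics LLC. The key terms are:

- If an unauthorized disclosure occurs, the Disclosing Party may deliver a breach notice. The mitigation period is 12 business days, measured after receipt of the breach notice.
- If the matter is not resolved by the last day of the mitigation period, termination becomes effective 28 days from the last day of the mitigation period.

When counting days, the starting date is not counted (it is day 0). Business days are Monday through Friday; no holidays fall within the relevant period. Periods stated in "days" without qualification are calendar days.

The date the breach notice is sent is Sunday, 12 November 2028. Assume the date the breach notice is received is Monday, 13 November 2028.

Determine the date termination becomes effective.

From Monday, 13 November 2028, 12 business days (Nov 14, Nov 15, Nov 16, Nov 17, …, Nov 27, Nov 28, Nov 29, skipping weekends) brings us to Wednesday, 29 November 2028, which is the last day of the mitigation period.
Adding 28 calendar days to 29 November 2028 gives 27 December 2028, which is the date termination becomes effective.

27 December 2028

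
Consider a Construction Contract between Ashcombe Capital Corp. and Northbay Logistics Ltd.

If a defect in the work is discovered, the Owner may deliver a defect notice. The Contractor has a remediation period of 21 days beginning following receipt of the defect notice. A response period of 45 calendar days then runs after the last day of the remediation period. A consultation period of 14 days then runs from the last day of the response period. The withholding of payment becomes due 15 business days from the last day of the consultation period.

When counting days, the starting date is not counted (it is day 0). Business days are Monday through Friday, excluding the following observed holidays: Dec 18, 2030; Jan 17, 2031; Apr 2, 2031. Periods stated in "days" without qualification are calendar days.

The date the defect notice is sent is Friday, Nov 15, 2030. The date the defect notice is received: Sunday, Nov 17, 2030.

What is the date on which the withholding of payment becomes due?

Feb 26, 2031

Adding 21 calendar days to Nov 17, 2030 gives Dec 8, 2030, which is the last day of the remediation period.
Adding 45 calendar days to Dec 8, 2030 gives Jan 22, 2031, which is the last day of the response period.
Adding 14 calendar days to Jan 22, 2031 gives Feb 5, 2031, which is the last day of the consultation period.
The date on which the withholding of payment becomes due: counting 15 business days from Wednesday, Feb 5, 2031 (Feb 6, Feb 7, Feb 10, Feb 11, …, Feb 24, Feb 25, Feb 26, skipping weekends) reaches Wednesday, Feb 26, 2031.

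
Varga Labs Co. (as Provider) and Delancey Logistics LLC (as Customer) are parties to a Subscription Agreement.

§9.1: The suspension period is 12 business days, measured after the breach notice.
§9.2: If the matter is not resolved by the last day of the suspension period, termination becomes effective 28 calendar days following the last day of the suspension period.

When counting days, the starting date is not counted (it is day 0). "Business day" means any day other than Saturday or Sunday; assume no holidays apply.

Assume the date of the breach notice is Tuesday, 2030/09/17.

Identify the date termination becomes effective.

The last day of the suspension period: 12 business days after Tuesday, 2030/09/17, skipping weekends — Sep 18, Sep 19, Sep 20, Sep 23, …, Oct 1, Oct 2, Oct 3 — lands on Thursday, 2030/10/03.
The date termination becomes effective: 28 calendar days after 2030/10/03 is 2030/10/31.

2030/10/31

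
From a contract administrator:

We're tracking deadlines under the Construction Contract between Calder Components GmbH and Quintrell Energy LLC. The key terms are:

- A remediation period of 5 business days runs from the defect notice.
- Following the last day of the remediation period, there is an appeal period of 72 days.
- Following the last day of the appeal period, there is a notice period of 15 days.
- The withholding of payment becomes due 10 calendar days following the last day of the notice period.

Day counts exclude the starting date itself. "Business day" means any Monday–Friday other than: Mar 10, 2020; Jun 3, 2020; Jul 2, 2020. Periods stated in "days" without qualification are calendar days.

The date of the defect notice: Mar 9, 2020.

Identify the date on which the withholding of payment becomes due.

The last day of the remediation period: 5 business days after Monday, Mar 9, 2020, skipping weekends and the listed holiday on Mar 10 — Mar 11, Mar 12, Mar 13, Mar 16, Mar 17 — lands on Tuesday, Mar 17, 2020.
Adding 72 calendar days to Mar 17, 2020 gives May 28, 2020, which is the last day of the appeal period.
The last day of the notice period: May 28, 2020 + 15 days = Jun 12, 2020.
The date on which the withholding of payment becomes due: Jun 12, 2020 + 10 days = Jun 22, 2020.

Jun 22, 2020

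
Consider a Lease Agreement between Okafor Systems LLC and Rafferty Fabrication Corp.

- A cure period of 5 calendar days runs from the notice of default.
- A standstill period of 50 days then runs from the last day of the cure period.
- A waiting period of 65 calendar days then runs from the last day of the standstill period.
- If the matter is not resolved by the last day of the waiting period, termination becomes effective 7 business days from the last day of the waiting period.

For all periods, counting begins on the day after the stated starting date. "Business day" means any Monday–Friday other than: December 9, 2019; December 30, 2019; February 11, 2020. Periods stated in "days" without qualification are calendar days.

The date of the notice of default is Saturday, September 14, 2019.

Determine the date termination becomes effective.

The last day of the cure period: September 14, 2019 + 5 days = September 19, 2019.
Adding 50 calendar days to September 19, 2019 gives November 8, 2019, which is the last day of the standstill period.
The last day of the waiting period: November 8, 2019 + 65 days = January 12, 2020.
The date termination becomes effective: 7 business days after Sunday, January 12, 2020, skipping weekends — Jan 13, Jan 14, Jan 15, Jan 16, Jan 17, Jan 20, Jan 21 — lands on Tuesday, January 21, 2020.

January 21, 2020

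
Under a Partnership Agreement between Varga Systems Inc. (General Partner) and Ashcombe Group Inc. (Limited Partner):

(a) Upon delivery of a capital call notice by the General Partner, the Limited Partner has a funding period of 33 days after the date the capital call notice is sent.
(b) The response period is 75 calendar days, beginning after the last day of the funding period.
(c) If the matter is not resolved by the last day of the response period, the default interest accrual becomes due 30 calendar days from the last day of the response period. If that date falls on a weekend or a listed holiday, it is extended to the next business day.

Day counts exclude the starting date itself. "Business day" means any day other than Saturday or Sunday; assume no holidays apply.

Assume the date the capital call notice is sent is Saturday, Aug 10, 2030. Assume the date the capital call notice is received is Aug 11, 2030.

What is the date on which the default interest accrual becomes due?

Adding 33 calendar days to Aug 10, 2030 gives Sep 12, 2030, which is the last day of the funding period.
The last day of the response period: 75 calendar days after Sep 12, 2030 is Nov 26, 2030.
The date on which the default interest accrual becomes due: Nov 26, 2030 + 30 days = Dec 26, 2030. Dec 26, 2030 is a Thursday, so no roll-forward applies.

Dec 26, 2030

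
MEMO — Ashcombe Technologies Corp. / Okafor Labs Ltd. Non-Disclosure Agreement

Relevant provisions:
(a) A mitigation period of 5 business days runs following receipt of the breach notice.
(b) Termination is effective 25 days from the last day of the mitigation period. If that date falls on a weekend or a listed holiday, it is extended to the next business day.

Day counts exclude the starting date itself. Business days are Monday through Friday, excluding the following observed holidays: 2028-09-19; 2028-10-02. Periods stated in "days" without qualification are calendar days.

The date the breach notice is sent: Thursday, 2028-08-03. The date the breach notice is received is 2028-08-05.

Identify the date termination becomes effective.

The last day of the mitigation period: 5 business days after Saturday, 2028-08-05, skipping weekends — Aug 7, Aug 8, Aug 9, Aug 10, Aug 11 — lands on Friday, 2028-08-11.
Adding 25 calendar days to 2028-08-11 gives 2028-09-05, which is the date termination becomes effective. 2028-09-05 is a Tuesday and is not a listed holiday, so no roll-forward applies.

2028-09-05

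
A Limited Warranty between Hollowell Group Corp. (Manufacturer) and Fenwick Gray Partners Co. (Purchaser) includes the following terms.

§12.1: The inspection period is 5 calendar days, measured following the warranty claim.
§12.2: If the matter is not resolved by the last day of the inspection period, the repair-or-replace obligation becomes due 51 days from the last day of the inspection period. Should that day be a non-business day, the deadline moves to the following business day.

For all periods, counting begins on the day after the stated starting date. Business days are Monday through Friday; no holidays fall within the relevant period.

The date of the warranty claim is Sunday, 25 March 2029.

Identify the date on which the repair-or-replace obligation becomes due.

The last day of the inspection period: 5 calendar days after 25 March 2029 is 30 March 2029.
The date on which the repair-or-replace obligation becomes due: 51 calendar days after 30 March 2029 is 20 May 2029. That falls on a Sunday, so it rolls to the next business day, Monday, 21 May 2029.

21 May 2029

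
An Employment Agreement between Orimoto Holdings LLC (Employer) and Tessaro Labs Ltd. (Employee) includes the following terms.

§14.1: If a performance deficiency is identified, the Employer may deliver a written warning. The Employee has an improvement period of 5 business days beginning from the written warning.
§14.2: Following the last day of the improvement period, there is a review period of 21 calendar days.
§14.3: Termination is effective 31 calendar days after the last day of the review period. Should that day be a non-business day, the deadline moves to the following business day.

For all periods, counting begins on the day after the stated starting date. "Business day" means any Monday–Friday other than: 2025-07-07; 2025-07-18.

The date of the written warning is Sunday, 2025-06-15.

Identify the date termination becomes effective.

From Sunday, 2025-06-15, 5 business days (Jun 16, Jun 17, Jun 18, Jun 19, Jun 20, skipping weekends) brings us to Friday, 2025-06-20, which is the last day of the improvement period.
The last day of the review period: 2025-06-20 + 21 days = 2025-07-11.
The date termination becomes effective: 31 calendar days after 2025-07-11 is 2025-08-11. 2025-08-11 is a Monday and is not a listed holiday, so no roll-forward applies.

2025-08-11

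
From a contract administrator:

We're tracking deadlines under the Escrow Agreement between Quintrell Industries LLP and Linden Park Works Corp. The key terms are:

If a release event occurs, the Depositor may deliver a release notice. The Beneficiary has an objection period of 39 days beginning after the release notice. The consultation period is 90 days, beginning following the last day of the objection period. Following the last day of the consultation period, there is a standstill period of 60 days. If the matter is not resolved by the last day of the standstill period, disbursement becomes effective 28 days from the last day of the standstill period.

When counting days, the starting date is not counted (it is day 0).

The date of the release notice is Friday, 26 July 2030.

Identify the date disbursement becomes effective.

Adding 39 calendar days to 26 July 2030 gives 3 September 2030, which is the last day of the objection period.
The last day of the consultation period: 90 calendar days after 3 September 2030 is 2 December 2030.
The last day of the standstill period: 2 December 2030 + 60 days = 31 January 2031.
The date disbursement becomes effective: 28 calendar days after 31 January 2031 is 28 February 2031.

28 February 2031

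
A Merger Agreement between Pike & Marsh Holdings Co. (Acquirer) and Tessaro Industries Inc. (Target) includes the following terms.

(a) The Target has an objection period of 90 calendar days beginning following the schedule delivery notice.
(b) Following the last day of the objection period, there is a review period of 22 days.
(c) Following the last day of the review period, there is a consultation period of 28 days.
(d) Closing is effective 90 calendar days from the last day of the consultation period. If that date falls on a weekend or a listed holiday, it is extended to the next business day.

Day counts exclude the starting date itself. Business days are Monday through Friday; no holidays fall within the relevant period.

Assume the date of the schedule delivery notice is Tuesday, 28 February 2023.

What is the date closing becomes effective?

The last day of the objection period: 90 calendar days after 28 February 2023 is 29 May 2023.
The last day of the review period: 29 May 2023 + 22 days = 20 June 2023.
Adding 28 calendar days to 20 June 2023 gives 18 July 2023, which is the last day of the consultation period.
Adding 90 calendar days to 18 July 2023 gives 16 October 2023, which is the date closing becomes effective. 16 October 2023 is a Monday, so no roll-forward applies.

16 October 2023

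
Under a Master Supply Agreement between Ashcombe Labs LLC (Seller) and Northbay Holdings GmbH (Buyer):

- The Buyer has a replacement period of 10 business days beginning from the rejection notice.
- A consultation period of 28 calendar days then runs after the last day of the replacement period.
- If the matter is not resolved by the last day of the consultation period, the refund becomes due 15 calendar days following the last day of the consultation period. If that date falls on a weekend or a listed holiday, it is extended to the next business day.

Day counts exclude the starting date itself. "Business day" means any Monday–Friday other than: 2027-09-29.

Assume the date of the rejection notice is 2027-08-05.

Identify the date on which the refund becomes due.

2027-10-01

The last day of the replacement period: counting 10 business days from Thursday, 2027-08-05 (Aug 6, Aug 9, Aug 10, Aug 11, Aug 12, Aug 13, Aug 16, Aug 17, Aug 18, Aug 19, skipping weekends) reaches Thursday, 2027-08-19.
The last day of the consultation period: 28 calendar days after 2027-08-19 is 2027-09-16.
The date on which the refund becomes due: 2027-09-16 + 15 days = 2027-10-01. 2027-10-01 is a Friday and is not a listed holiday, so no roll-forward applies.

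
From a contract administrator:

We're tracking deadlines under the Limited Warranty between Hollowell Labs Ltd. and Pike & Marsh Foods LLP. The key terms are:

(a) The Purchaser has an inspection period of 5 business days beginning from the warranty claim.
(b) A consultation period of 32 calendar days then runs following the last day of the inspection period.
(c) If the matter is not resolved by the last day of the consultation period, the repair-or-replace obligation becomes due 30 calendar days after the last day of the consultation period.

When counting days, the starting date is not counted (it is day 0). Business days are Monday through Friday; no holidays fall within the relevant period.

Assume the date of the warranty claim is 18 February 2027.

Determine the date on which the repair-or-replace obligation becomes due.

28 April 2027

The last day of the inspection period: 5 business days after Thursday, 18 February 2027, skipping weekends — Feb 19, Feb 22, Feb 23, Feb 24, Feb 25 — lands on Thursday, 25 February 2027.
The last day of the consultation period: 32 calendar days after 25 February 2027 is 29 March 2027.
Adding 30 calendar days to 29 March 2027 gives 28 April 2027, which is the date on which the repair-or-replace obligation becomes due.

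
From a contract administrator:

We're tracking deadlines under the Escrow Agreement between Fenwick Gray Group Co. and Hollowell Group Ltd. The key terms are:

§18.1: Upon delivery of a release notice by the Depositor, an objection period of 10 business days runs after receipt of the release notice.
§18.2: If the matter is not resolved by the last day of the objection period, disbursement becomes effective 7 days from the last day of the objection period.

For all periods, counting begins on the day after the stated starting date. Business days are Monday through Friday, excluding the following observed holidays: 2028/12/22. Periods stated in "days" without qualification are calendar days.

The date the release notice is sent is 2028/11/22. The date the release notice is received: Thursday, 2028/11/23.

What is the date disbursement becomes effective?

The last day of the objection period: 10 business days after Thursday, 2028/11/23, skipping weekends — Nov 24, Nov 27, Nov 28, Nov 29, Nov 30, Dec 1, Dec 4, Dec 5, Dec 6, Dec 7 — lands on Thursday, 2028/12/07.
The date disbursement becomes effective: 7 calendar days after 2028/12/07 is 2028/12/14.

2028/12/14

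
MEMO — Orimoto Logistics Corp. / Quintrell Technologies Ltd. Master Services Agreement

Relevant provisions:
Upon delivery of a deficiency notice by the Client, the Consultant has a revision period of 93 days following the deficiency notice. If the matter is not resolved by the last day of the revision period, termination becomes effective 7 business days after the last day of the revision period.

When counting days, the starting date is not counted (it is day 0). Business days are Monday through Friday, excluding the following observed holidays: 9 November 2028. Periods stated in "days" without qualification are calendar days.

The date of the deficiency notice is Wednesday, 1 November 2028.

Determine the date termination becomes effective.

13 February 2029

The last day of the revision period: 1 November 2028 + 93 days = 2 February 2029.
The date termination becomes effective: counting 7 business days from Friday, 2 February 2029 (Feb 5, Feb 6, Feb 7, Feb 8, Feb 9, Feb 12, Feb 13, skipping weekends) reaches Tuesday, 13 February 2029.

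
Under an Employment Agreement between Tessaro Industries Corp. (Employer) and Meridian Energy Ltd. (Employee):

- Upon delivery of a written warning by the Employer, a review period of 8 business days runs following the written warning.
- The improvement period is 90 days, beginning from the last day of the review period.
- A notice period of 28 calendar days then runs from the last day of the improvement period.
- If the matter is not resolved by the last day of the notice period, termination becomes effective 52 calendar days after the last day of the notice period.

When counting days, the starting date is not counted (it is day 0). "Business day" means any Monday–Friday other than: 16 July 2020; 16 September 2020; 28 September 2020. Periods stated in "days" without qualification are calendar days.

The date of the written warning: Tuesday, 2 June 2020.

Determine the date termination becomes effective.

The last day of the review period: 8 business days after Tuesday, 2 June 2020, skipping weekends — Jun 3, Jun 4, Jun 5, Jun 8, Jun 9, Jun 10, Jun 11, Jun 12 — lands on Friday, 12 June 2020.
Adding 90 calendar days to 12 June 2020 gives 10 September 2020, which is the last day of the improvement period.
Adding 28 calendar days to 10 September 2020 gives 8 October 2020, which is the last day of the notice period.
Adding 52 calendar days to 8 October 2020 gives 29 November 2020, which is the date termination becomes effective.

29 November 2020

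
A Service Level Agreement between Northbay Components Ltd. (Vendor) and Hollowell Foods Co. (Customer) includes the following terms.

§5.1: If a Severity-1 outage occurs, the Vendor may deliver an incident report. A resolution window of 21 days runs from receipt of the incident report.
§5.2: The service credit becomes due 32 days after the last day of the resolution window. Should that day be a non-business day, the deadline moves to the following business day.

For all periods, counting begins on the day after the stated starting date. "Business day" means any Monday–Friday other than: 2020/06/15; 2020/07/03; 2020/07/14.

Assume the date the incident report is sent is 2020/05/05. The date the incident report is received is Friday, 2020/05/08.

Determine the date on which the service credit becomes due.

Adding 21 calendar days to 2020/05/08 gives 2020/05/29, which is the last day of the resolution window.
Adding 32 calendar days to 2020/05/29 gives 2020/06/30, which is the date on which the service credit becomes due. 2020/06/30 is a Tuesday and is not a listed holiday, so no roll-forward applies.

2020/06/30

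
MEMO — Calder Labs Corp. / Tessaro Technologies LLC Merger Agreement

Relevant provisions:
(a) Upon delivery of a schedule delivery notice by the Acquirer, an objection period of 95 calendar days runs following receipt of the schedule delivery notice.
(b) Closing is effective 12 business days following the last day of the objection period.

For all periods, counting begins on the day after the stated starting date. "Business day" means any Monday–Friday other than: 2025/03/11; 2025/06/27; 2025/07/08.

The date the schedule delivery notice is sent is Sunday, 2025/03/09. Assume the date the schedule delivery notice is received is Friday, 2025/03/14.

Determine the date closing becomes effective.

Adding 95 calendar days to 2025/03/14 gives 2025/06/17, which is the last day of the objection period.
The date closing becomes effective: 12 business days after Tuesday, 2025/06/17, skipping weekends and the listed holiday on Jun 27 — Jun 18, Jun 19, Jun 20, Jun 23, …, Jul 2, Jul 3, Jul 4 — lands on Friday, 2025/07/04.

2025/07/04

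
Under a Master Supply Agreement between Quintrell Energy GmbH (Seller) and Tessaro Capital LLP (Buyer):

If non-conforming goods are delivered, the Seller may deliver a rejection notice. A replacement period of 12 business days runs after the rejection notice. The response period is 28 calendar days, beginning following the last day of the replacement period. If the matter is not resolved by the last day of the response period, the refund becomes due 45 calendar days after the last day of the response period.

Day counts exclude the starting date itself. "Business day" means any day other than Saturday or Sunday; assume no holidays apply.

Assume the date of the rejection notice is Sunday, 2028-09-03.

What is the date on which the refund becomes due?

2028-12-01

From Sunday, 2028-09-03, 12 business days (Sep 4, Sep 5, Sep 6, Sep 7, …, Sep 15, Sep 18, Sep 19, skipping weekends) brings us to Tuesday, 2028-09-19, which is the last day of the replacement period.
The last day of the response period: 2028-09-19 + 28 days = 2028-10-17.
Adding 45 calendar days to 2028-10-17 gives 2028-12-01, which is the date on which the refund becomes due.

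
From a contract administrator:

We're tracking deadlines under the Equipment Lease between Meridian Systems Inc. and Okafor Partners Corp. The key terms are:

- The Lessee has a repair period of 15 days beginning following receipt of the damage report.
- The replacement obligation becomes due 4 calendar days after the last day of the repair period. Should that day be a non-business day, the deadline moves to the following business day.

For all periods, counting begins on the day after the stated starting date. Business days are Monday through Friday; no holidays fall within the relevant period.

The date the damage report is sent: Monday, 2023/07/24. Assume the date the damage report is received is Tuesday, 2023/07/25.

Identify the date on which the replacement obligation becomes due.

2023/08/14

The last day of the repair period: 15 calendar days after 2023/07/25 is 2023/08/09.
The date on which the replacement obligation becomes due: 2023/08/09 + 4 days = 2023/08/13. That falls on a Sunday, so it rolls to the next business day, Monday, 2023/08/14.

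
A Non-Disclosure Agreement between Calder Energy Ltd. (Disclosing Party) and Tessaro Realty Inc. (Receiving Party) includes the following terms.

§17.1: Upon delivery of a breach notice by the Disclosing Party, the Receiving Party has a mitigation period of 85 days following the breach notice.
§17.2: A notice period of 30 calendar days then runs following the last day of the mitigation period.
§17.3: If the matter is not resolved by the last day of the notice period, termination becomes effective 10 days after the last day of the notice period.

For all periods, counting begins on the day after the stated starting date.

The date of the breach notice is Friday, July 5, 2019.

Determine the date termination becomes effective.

November 7, 2019

The last day of the mitigation period: 85 calendar days after July 5, 2019 is September 28, 2019.
The last day of the notice period: 30 calendar days after September 28, 2019 is October 28, 2019.
The date termination becomes effective: 10 calendar days after October 28, 2019 is November 7, 2019.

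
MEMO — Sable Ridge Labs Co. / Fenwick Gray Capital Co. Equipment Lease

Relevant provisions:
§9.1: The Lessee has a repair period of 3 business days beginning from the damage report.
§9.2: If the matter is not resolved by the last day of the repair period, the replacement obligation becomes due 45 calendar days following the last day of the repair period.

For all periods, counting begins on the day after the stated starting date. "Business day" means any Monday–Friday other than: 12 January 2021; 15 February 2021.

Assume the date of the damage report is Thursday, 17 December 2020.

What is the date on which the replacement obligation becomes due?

The last day of the repair period: 3 business days after Thursday, 17 December 2020, skipping weekends — Dec 18, Dec 21, Dec 22 — lands on Tuesday, 22 December 2020.
The date on which the replacement obligation becomes due: 22 December 2020 + 45 days = 5 February 2021.

5 February 2021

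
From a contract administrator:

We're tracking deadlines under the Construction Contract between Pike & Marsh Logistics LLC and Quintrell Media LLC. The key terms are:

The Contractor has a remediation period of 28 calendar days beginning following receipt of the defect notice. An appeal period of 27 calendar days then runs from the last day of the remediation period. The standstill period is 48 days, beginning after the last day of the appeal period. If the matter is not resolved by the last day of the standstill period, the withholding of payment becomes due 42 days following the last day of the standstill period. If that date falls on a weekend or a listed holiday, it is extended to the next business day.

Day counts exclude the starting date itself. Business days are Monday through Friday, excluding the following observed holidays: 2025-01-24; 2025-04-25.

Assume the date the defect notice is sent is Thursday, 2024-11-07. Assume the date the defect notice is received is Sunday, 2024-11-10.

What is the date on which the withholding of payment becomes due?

2025-04-04

Adding 28 calendar days to 2024-11-10 gives 2024-12-08, which is the last day of the remediation period.
The last day of the appeal period: 27 calendar days after 2024-12-08 is 2025-01-04.
Adding 48 calendar days to 2025-01-04 gives 2025-02-21, which is the last day of the standstill period.
Adding 42 calendar days to 2025-02-21 gives 2025-04-04, which is the date on which the withholding of payment becomes due. 2025-04-04 is a Friday and is not a listed holiday, so no roll-forward applies.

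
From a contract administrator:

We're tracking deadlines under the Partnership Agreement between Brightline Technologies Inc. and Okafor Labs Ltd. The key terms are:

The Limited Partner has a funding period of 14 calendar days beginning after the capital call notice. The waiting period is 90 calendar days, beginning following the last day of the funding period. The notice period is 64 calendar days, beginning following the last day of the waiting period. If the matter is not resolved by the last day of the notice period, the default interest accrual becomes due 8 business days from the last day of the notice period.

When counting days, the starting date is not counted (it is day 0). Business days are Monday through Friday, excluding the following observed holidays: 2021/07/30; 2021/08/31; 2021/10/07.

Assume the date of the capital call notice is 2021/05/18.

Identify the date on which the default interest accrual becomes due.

2021/11/12

The last day of the funding period: 2021/05/18 + 14 days = 2021/06/01.
The last day of the waiting period: 90 calendar days after 2021/06/01 is 2021/08/30.
The last day of the notice period: 64 calendar days after 2021/08/30 is 2021/11/02.
The date on which the default interest accrual becomes due: counting 8 business days from Tuesday, 2021/11/02 (Nov 3, Nov 4, Nov 5, Nov 8, Nov 9, Nov 10, Nov 11, Nov 12, skipping weekends) reaches Friday, 2021/11/12.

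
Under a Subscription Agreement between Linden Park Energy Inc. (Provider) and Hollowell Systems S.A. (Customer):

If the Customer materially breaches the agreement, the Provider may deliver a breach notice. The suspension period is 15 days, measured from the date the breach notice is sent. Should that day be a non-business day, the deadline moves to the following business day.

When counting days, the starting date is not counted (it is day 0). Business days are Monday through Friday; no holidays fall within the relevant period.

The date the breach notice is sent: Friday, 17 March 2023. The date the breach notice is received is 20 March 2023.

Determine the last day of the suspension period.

The last day of the suspension period: 15 calendar days after 17 March 2023 is 1 April 2023. That falls on a Saturday, so it rolls to the next business day, Monday, 3 April 2023.

3 April 2023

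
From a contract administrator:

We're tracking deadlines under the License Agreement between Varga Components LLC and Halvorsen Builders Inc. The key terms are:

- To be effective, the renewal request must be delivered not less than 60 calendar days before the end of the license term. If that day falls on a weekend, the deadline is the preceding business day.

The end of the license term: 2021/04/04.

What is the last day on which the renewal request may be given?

2021/02/03

2021/04/04 minus 60 days is 2021/02/03. That is a Wednesday, so no adjustment is needed.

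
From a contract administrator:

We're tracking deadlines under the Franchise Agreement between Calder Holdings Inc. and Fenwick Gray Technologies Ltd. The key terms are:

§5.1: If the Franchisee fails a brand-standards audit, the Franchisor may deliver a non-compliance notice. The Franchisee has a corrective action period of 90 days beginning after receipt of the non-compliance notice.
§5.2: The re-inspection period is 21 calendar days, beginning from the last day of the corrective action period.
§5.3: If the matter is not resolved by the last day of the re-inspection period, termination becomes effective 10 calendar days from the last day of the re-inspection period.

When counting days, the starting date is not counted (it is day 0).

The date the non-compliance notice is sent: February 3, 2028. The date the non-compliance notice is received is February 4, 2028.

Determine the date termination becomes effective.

Adding 90 calendar days to February 4, 2028 gives May 4, 2028, which is the last day of the corrective action period.
The last day of the re-inspection period: 21 calendar days after May 4, 2028 is May 25, 2028.
Adding 10 calendar days to May 25, 2028 gives June 4, 2028, which is the date termination becomes effective.

June 4, 2028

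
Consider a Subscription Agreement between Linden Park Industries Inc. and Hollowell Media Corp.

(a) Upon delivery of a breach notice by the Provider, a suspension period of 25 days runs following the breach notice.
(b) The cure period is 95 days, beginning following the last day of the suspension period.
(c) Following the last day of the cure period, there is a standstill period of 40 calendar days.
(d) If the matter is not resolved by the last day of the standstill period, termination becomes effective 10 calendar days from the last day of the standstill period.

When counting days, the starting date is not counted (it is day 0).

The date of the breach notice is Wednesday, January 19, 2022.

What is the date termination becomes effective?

The last day of the suspension period: January 19, 2022 + 25 days = February 13, 2022.
The last day of the cure period: 95 calendar days after February 13, 2022 is May 19, 2022.
Adding 40 calendar days to May 19, 2022 gives June 28, 2022, which is the last day of the standstill period.
Adding 10 calendar days to June 28, 2022 gives July 8, 2022, which is the date termination becomes effective.

July 8, 2022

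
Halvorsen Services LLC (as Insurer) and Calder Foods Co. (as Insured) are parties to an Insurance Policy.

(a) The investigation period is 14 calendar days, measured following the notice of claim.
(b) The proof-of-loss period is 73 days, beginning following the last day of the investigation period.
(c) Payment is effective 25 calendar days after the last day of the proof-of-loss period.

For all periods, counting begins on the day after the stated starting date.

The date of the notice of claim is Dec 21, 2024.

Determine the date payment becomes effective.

The last day of the investigation period: 14 calendar days after Dec 21, 2024 is Jan 4, 2025.
The last day of the proof-of-loss period: 73 calendar days after Jan 4, 2025 is Mar 18, 2025.
Adding 25 calendar days to Mar 18, 2025 gives Apr 12, 2025, which is the date payment becomes effective.

Apr 12, 2025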